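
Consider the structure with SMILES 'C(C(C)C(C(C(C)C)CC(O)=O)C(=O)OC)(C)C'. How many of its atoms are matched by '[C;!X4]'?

2

The query [C;!X4] means: aliphatic carbon that does not have four total connections.
Check the 18 heavy atoms by environment: 12× C (X4) → no; 2× C (X3) → match; 2× O (X1) → no; 2× O (X2) → no.
That gives 2 matching atoms.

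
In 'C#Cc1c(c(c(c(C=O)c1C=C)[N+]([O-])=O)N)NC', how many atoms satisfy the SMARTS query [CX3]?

3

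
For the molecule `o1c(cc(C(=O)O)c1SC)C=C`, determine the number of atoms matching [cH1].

1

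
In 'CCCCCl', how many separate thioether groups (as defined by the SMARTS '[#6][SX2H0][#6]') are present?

0

[#6][SX2H0][#6] is the SMARTS for a thioether: an aliphatic sulfur bridging two carbons with no H on the sulfur.
No fragment in the molecule satisfies every constraint, giving 0 matches.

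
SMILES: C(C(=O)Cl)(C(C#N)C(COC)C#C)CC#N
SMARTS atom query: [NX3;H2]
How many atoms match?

The query [NX3;H2] means: aliphatic N with 3 total connections, two of them H — an -NH2 nitrogen (amine or amide).
Check the 16 heavy atoms by environment: 2× C (H2, X4) → no; 3× C (H1, X4) → no; 3× C (H0, X2) → no; 2× N (H0, X1) → no; 1× C (H1, X2) → no; 1× O (H0, X2) → no; 1× C (H3, X4) → no; 1× C (H0, X3) → no; 1× O (H0, X1) → no; 1× Cl (H0, X1) → no.
No environment satisfies the query, so 0 matching atoms.

0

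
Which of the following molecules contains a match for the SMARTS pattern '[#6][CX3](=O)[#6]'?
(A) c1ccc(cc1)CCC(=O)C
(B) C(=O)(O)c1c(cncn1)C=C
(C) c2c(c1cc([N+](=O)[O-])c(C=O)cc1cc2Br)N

A

[#6][CX3](=O)[#6] describes a carbonyl carbon (no H) flanked by two carbons (a ketone).
(A) contains an acetyl/ketone group (-C(=O)CH3), which satisfies every atom and bond constraint.
(B) has a carboxylic acid group (-C(=O)OH) but one neighbour of the carbonyl carbon is O, not C.
(C) has an aldehyde (-CHO) but the carbonyl carbon has H1, so it is not flanked by two carbons.
So the answer is (A).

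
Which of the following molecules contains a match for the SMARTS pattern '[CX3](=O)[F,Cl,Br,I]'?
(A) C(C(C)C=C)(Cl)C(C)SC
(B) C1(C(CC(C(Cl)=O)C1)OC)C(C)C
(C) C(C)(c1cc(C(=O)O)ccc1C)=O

[CX3](=O)[F,Cl,Br,I] describes a carbonyl carbon bonded to a halogen (an acyl halide).
(A) has a chloro substituent but the Cl is not on a carbonyl carbon.
(B) contains an acyl chloride (-C(=O)Cl), which satisfies every atom and bond constraint.
(C) has a carboxylic acid group (-C(=O)OH) but the carbonyl is bonded to -OH, not to a halogen.
So the answer is (B).

B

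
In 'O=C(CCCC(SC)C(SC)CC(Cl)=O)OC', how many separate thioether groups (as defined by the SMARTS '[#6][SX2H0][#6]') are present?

2

[#6][SX2H0][#6] is the SMARTS for a thioether: an aliphatic sulfur bridging two carbons with no H on the sulfur.
The molecule carries 2 separate instances of a methylthio ether (-SCH3) meeting every constraint; each maps to a distinct set of atoms, giving 2 matches.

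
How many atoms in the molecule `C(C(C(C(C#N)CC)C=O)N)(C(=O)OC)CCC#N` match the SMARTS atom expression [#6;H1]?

The query [#6;H1] means: any carbon bearing exactly one hydrogen.
Check the 19 heavy atoms by environment: 3× C (H2) → no; 5× C (H1) → match; 3× C (H0) → no; 2× N (H0) → no; 3× O (H0) → no; 2× C (H3) → no; 1× N (H2) → no.
That gives 5 matching atoms.

5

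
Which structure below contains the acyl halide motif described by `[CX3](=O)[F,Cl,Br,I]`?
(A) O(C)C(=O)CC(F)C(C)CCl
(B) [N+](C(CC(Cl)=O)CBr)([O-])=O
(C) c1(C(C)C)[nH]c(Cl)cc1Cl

B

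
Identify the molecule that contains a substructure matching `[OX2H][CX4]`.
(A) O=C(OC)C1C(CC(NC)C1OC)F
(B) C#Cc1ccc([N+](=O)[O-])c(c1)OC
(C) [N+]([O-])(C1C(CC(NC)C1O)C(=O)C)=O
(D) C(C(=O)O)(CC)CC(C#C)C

C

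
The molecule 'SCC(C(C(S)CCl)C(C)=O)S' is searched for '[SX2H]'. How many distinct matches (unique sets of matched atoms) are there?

3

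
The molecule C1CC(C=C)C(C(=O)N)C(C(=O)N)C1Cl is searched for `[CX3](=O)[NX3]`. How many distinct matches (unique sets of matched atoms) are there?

2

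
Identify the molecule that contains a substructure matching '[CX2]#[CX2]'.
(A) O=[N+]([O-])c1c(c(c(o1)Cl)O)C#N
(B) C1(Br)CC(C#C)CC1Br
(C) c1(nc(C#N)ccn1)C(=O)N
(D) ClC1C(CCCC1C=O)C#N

B

[CX2]#[CX2] describes a carbon-carbon triple bond (an alkyne).
(A) has a nitrile (-C#N) but the triple bond is C#N, not C#C.
(B) contains an ethynyl group (-C#CH), which satisfies every atom and bond constraint.
(C) has a nitrile (-C#N) but the triple bond is C#N, not C#C.
(D) has a nitrile (-C#N) but the triple bond is C#N, not C#C.
So the answer is (B).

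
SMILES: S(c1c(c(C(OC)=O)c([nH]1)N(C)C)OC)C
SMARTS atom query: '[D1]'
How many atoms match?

The query [D1] means: atom with exactly one heavy-atom neighbour (degree 1).
Check the 16 heavy atoms by environment: 1× n (aromatic, D2) → no; 4× c (aromatic, D3) → no; 2× O (D2) → no; 5× C (D1) → match; 1× S (D2) → no; 1× C (D3) → no; 1× O (D1) → match; 1× N (D3) → no.
Summing the matching environments: 5 + 1 = 6 matching atoms.

6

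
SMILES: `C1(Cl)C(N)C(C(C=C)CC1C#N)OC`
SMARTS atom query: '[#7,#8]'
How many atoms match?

3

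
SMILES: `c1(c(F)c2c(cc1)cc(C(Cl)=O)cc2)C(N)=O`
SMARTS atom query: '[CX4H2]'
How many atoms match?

The query [CX4H2] means: sp3 carbon (X4) with exactly two hydrogens.
Check the 17 heavy atoms by environment: 5× c (aromatic, H0, X3) → no; 5× c (aromatic, H1, X3) → no; 2× C (H0, X3) → no; 2× O (H0, X1) → no; 1× N (H2, X3) → no; 1× F (H0, X1) → no; 1× Cl (H0, X1) → no.
No environment satisfies the query, so 0 matching atoms.

0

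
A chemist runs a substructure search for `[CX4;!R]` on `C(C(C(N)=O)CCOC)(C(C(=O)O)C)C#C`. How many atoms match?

7

Check the 16 heavy atoms by environment: 7× C (X4, acyclic) → match; 2× C (X2, acyclic) → no; 2× C (X3, acyclic) → no; 2× O (X1, acyclic) → no; 1× N (X3, acyclic) → no; 2× O (X2, acyclic) → no.
That gives 7 matching atoms.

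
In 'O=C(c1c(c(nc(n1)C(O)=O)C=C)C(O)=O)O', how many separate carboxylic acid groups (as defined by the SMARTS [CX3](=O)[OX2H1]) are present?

3

[CX3](=O)[OX2H1] is the SMARTS for a carboxylic acid: an sp2 carbon double-bonded to O and single-bonded to an -OH oxygen.
The molecule carries 3 separate instances of a carboxylic acid group (-C(=O)OH) meeting every constraint; each maps to a distinct set of atoms, giving 3 matches.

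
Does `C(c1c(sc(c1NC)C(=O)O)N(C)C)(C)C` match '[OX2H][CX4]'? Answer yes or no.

No

The pattern [OX2H][CX4] describes a hydroxyl oxygen bound to an sp3 (X4) carbon — an aliphatic alcohol.
The closest candidate here is a carboxylic acid group (-C(=O)OH), but the -OH is on a CX3 carbonyl carbon, not a CX4 carbon. No other fragment satisfies the full query, so there is no match.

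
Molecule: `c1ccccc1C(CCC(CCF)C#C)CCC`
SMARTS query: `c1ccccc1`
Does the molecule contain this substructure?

The pattern c1ccccc1 describes six aromatic carbons in a ring — a benzene ring.
The molecule carries a phenyl ring, whose atoms satisfy every constraint of the query, so the pattern matches.

Yes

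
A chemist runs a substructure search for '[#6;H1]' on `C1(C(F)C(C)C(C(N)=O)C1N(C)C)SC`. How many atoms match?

5

The query [#6;H1] means: any carbon bearing exactly one hydrogen.
Check the 15 heavy atoms by environment: 5× C (H1) → match; 4× C (H3) → no; 1× F (H0) → no; 1× C (H0) → no; 1× O (H0) → no; 1× N (H2) → no; 1× S (H0) → no; 1× N (H0) → no.
That gives 5 matching atoms.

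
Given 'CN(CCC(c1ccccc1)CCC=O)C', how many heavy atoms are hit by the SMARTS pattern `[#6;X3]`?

The query [#6;X3] means: any carbon (aromatic or not) with three total connections.
Check the 16 heavy atoms by environment: 7× C (X4) → no; 6× c (aromatic, X3) → match; 1× C (X3) → match; 1× O (X1) → no; 1× N (X3) → no.
Summing the matching environments: 6 + 1 = 7 matching atoms.

7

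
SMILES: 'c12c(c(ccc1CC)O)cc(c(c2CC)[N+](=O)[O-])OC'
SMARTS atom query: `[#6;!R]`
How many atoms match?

Check the 20 heavy atoms by environment: 10× c (aromatic, in 6-ring) → no; 5× C (acyclic) → match; 1× N (charge +1, acyclic) → no; 1× O (charge -1, acyclic) → no; 3× O (acyclic) → no.
That gives 5 matching atoms.

5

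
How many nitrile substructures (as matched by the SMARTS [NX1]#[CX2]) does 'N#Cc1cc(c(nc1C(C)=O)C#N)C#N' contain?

[NX1]#[CX2] is the SMARTS for a nitrile: a nitrogen triple-bonded to a two-connected carbon.
The molecule carries 3 separate instances of a nitrile (-C#N) meeting every constraint; each maps to a distinct set of atoms, giving 3 matches.

3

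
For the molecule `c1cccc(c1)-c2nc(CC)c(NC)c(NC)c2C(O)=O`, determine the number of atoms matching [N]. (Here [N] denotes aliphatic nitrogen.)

2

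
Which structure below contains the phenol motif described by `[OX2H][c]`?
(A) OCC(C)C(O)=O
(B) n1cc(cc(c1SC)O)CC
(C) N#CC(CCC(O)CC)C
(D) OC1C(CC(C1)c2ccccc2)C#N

B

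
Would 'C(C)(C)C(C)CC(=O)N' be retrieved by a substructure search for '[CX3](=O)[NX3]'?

Yes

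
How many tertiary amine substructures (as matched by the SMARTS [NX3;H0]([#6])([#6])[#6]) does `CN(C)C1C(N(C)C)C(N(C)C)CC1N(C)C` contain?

4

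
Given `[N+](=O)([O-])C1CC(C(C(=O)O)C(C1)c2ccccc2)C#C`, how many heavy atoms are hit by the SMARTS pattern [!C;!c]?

The query [!C;!c] means: neither aliphatic nor aromatic carbon — same as [!#6].
Check the 20 heavy atoms by environment: 9× C → no; 3× O → match; 6× c (aromatic) → no; 1× N (charge +1) → match; 1× O (charge -1) → match.
Summing the matching environments: 3 + 1 + 1 = 5 matching atoms.

5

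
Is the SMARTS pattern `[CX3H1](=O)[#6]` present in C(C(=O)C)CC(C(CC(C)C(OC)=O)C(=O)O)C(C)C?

No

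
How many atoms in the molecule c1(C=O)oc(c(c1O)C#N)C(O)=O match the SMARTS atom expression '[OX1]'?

2

Check the 13 heavy atoms by environment: 1× o (aromatic, X2) → no; 4× c (aromatic, X3) → no; 1× C (X2) → no; 1× N (X1) → no; 2× O (X2) → no; 2× C (X3) → no; 2× O (X1) → match.
That gives 2 matching atoms.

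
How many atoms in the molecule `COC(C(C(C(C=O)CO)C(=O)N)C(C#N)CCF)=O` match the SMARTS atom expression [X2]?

The query [X2] means: any atom with exactly two total connections (bonds + H).
Check the 20 heavy atoms by environment: 8× C (X4) → no; 3× C (X3) → no; 3× O (X1) → no; 1× C (X2) → match; 1× N (X1) → no; 2× O (X2) → match; 1× N (X3) → no; 1× F (X1) → no.
Summing the matching environments: 1 + 2 = 3 matching atoms.

3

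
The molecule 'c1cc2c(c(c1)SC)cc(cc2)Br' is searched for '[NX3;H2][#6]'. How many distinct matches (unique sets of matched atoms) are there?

0

[NX3;H2][#6] is the SMARTS for a primary amine: a trivalent nitrogen with two H attached to carbon.
No fragment in the molecule satisfies every constraint, giving 0 matches.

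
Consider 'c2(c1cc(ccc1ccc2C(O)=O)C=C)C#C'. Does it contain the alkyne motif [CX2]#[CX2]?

Yes

The pattern [CX2]#[CX2] describes a carbon-carbon triple bond — an alkyne.
The molecule carries an ethynyl group (-C#CH), whose atoms satisfy every constraint of the query, so the pattern matches.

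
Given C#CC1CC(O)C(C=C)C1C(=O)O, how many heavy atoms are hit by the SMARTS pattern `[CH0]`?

Check the 13 heavy atoms by environment: 6× C (H1) → no; 2× C (H2) → no; 2× C (H0) → match; 1× O (H0) → no; 2× O (H1) → no.
That gives 2 matching atoms.

2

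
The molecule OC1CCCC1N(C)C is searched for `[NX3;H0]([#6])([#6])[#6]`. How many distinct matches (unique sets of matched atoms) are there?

1

[NX3;H0]([#6])([#6])[#6] is the SMARTS for a tertiary amine: a trivalent nitrogen with no H, bonded to three carbons.
Exactly one fragment in the molecule meets all constraints, giving 1 match.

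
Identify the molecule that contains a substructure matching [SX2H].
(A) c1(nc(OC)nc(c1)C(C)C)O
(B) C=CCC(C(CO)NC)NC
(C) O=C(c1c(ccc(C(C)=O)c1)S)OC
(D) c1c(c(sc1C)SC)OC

[SX2H] describes an aliphatic sulfur with two connections, one being H (a thiol).
(A) has a hydroxyl group (-OH) but it is an -OH, not an -SH.
(B) has a hydroxyl group (-OH) but it is an -OH, not an -SH.
(C) contains a thiol (-SH), which satisfies every atom and bond constraint.
(D) has a methylthio ether (-SCH3) but the sulfur has H0 (bonded to two carbons), not H1.
So the answer is (C).

C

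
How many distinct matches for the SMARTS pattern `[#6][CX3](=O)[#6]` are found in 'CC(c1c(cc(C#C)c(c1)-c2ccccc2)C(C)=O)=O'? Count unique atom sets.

2

[#6][CX3](=O)[#6] is the SMARTS for a ketone: a carbonyl carbon (no H) flanked by two carbons.
The molecule carries 2 separate instances of an acetyl/ketone group (-C(=O)CH3) meeting every constraint; each maps to a distinct set of atoms, giving 2 matches.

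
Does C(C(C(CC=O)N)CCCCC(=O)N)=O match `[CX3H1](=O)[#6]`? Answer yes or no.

Yes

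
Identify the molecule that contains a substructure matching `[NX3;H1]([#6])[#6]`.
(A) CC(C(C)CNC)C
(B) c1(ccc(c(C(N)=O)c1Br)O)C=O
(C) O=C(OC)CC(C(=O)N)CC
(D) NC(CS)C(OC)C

A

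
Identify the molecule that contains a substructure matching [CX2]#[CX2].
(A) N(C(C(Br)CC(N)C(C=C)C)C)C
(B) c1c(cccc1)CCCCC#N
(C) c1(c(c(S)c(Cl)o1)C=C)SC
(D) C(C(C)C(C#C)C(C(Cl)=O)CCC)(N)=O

D

[CX2]#[CX2] describes a carbon-carbon triple bond (an alkyne).
(A) has a vinyl group (-CH=CH2) but the C=C is a double bond; both carbons are CX3, not CX2.
(B) has a nitrile (-C#N) but the triple bond is C#N, not C#C.
(C) has a vinyl group (-CH=CH2) but the C=C is a double bond; both carbons are CX3, not CX2.
(D) contains an ethynyl group (-C#CH), which satisfies every atom and bond constraint.
So the answer is (D).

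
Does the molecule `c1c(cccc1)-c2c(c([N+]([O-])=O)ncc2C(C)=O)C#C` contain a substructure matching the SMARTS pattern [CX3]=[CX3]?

The pattern [CX3]=[CX3] describes a non-aromatic C=C double bond between two sp2 carbons — an alkene.
The closest candidate here is an ethynyl group (-C#CH), but the C-C bond is a triple bond, not a double bond. No other fragment satisfies the full query, so there is no match.

No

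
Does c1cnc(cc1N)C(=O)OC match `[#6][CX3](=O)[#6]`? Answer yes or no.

No

The pattern [#6][CX3](=O)[#6] describes a carbonyl carbon (no H) flanked by two carbons — a ketone.
The closest candidate here is a methyl-ester group (-C(=O)OCH3), but one neighbour of the carbonyl carbon is O, not C. No other fragment satisfies the full query, so there is no match.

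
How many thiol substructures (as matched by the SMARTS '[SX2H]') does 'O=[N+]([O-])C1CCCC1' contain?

[SX2H] is the SMARTS for a thiol: an aliphatic sulfur with two connections, one being H.
No fragment in the molecule satisfies every constraint, giving 0 matches.

0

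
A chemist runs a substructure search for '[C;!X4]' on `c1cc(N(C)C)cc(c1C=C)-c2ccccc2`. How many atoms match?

2

The query [C;!X4] means: aliphatic carbon that does not have four total connections.
Check the 17 heavy atoms by environment: 12× c (aromatic, X3) → no; 2× C (X3) → match; 1× N (X3) → no; 2× C (X4) → no.
That gives 2 matching atoms.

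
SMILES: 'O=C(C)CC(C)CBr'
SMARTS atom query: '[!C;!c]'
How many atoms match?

The query [!C;!c] means: neither aliphatic nor aromatic carbon — same as [!#6].
Check the 8 heavy atoms by environment: 6× C → no; 1× Br → match; 1× O → match.
Summing the matching environments: 1 + 1 = 2 matching atoms.

2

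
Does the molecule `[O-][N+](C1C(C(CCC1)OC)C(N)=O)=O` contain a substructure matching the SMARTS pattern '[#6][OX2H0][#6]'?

Yes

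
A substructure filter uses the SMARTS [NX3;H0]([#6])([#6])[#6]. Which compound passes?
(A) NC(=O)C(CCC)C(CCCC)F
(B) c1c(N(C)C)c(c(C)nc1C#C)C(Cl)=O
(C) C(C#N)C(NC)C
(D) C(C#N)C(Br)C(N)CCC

[NX3;H0]([#6])([#6])[#6] describes a trivalent nitrogen with no H, bonded to three carbons (a tertiary amine).
(A) has a primary amide (-C(=O)NH2) but the amide nitrogen has H2 and only one carbon neighbour.
(B) contains a dimethylamino group (-N(CH3)2), which satisfies every atom and bond constraint.
(C) has an N-methylamino group (-NHCH3) but the nitrogen still has one H (H1), not H0.
(D) has a primary amino group (-NH2) but the nitrogen has H2, not H0 with three carbons.
So the answer is (B).

B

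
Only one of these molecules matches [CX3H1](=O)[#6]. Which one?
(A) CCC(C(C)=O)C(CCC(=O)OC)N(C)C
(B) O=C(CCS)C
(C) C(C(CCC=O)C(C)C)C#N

C

[CX3H1](=O)[#6] describes an sp2 carbon with one H, double-bonded to O and single-bonded to carbon (an aldehyde).
(A) has a methyl-ester group (-C(=O)OCH3) but the carbonyl carbon has H0, not H1.
(B) has an acetyl/ketone group (-C(=O)CH3) but the carbonyl carbon has H0 (two carbon neighbours), not H1.
(C) contains an aldehyde (-CHO), which satisfies every atom and bond constraint.
So the answer is (C).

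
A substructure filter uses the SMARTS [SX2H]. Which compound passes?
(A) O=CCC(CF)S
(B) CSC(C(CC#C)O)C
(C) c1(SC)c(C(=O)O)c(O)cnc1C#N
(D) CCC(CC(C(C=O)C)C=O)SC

A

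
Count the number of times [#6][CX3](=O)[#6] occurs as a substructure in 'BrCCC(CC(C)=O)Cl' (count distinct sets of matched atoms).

1

[#6][CX3](=O)[#6] is the SMARTS for a ketone: a carbonyl carbon (no H) flanked by two carbons.
Exactly one fragment in the molecule meets all constraints, giving 1 match.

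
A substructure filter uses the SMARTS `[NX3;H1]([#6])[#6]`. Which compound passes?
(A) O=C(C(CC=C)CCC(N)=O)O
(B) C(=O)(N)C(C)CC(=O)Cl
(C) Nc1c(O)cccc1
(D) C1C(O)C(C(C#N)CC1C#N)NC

[NX3;H1]([#6])[#6] describes a trivalent nitrogen with one H, bonded to two carbons (a secondary amine).
(A) has a primary amide (-C(=O)NH2) but the -C(=O)NH2 nitrogen has H2, not H1.
(B) has a primary amide (-C(=O)NH2) but the -C(=O)NH2 nitrogen has H2, not H1.
(C) has a primary amino group (-NH2) but the nitrogen has H2 and only one carbon neighbour.
(D) contains an N-methylamino group (-NHCH3), which satisfies every atom and bond constraint.
So the answer is (D).

D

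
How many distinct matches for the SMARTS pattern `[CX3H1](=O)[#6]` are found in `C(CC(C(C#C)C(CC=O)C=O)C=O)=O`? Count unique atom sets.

[CX3H1](=O)[#6] is the SMARTS for an aldehyde: an sp2 carbon with one H, double-bonded to O and single-bonded to carbon.
The molecule carries 4 separate instances of an aldehyde (-CHO) meeting every constraint; each maps to a distinct set of atoms, giving 4 matches.

4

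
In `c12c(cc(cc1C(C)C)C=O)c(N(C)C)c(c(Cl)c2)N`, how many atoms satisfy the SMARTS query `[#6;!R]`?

6

The query [#6;!R] means: carbon not in any ring.
Check the 20 heavy atoms by environment: 10× c (aromatic, in 6-ring) → no; 2× N (acyclic) → no; 6× C (acyclic) → match; 1× Cl (acyclic) → no; 1× O (acyclic) → no.
That gives 6 matching atoms.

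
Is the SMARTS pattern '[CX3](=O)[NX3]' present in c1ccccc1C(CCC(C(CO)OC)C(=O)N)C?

Yes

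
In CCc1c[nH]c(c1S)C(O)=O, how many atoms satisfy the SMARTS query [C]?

3

The query [C] means: uppercase C matches aliphatic (non-aromatic) carbon only.
Check the 11 heavy atoms by environment: 1× n (aromatic) → no; 4× c (aromatic) → no; 3× C → match; 1× S → no; 2× O → no.
That gives 3 matching atoms.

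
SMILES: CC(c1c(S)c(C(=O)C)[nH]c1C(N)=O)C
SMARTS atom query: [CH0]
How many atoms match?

Check the 15 heavy atoms by environment: 1× n (aromatic, H1) → no; 4× c (aromatic, H0) → no; 2× C (H0) → match; 2× O (H0) → no; 1× N (H2) → no; 1× C (H1) → no; 3× C (H3) → no; 1× S (H1) → no.
That gives 2 matching atoms.

2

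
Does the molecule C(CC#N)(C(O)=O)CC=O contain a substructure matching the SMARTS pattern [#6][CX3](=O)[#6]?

No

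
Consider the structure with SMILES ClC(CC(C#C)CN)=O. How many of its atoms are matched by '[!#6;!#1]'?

3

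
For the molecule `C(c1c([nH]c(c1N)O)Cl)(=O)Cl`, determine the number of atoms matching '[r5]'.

5

The query [r5] means: r5 matches atoms in a five-membered ring.
Check the 11 heavy atoms by environment: 1× n (aromatic, in 5-ring) → match; 4× c (aromatic, in 5-ring) → match; 1× C (acyclic) → no; 2× O (acyclic) → no; 2× Cl (acyclic) → no; 1× N (acyclic) → no.
Summing the matching environments: 1 + 4 = 5 matching atoms.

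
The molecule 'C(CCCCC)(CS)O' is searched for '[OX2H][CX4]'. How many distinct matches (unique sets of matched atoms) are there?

[OX2H][CX4] is the SMARTS for an aliphatic alcohol: a hydroxyl oxygen bound to an sp3 (X4) carbon.
Exactly one fragment in the molecule meets all constraints, giving 1 match.

1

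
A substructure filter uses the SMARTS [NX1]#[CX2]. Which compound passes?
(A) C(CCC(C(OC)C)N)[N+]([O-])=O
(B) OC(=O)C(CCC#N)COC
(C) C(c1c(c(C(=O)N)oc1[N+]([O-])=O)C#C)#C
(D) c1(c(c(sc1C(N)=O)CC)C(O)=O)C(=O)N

B

[NX1]#[CX2] describes a nitrogen triple-bonded to a two-connected carbon (a nitrile).
(A) has a nitro group (-[N+](=O)[O-]) but there is no C#N triple bond.
(B) contains a nitrile (-C#N), which satisfies every atom and bond constraint.
(C) has a primary amide (-C(=O)NH2) but the nitrogen is NX3, not NX1.
(D) has a primary amide (-C(=O)NH2) but the nitrogen is NX3, not NX1.
So the answer is (B).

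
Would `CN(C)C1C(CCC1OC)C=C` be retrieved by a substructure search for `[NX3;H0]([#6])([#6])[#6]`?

Yes

The pattern [NX3;H0]([#6])([#6])[#6] describes a trivalent nitrogen with no H, bonded to three carbons — a tertiary amine.
The molecule carries a dimethylamino group (-N(CH3)2), whose atoms satisfy every constraint of the query, so the pattern matches.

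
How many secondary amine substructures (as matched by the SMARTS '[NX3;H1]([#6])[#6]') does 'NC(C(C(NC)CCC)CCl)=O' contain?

[NX3;H1]([#6])[#6] is the SMARTS for a secondary amine: a trivalent nitrogen with one H, bonded to two carbons.
Exactly one fragment in the molecule meets all constraints, giving 1 match.

1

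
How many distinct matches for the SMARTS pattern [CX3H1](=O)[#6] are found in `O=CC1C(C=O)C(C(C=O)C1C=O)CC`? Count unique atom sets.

4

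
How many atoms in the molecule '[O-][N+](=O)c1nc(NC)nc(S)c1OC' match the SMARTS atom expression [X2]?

4

The query [X2] means: any atom with exactly two total connections (bonds + H).
Check the 14 heavy atoms by environment: 2× n (aromatic, X2) → match; 4× c (aromatic, X3) → no; 1× N (X3) → no; 2× C (X4) → no; 1× N (charge +1, X3) → no; 1× O (charge -1, X1) → no; 1× O (X1) → no; 1× S (X2) → match; 1× O (X2) → match.
Summing the matching environments: 2 + 1 + 1 = 4 matching atoms.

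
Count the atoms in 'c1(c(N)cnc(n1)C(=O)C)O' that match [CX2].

0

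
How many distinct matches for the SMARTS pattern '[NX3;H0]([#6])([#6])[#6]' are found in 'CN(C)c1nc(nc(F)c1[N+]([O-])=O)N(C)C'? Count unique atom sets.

[NX3;H0]([#6])([#6])[#6] is the SMARTS for a tertiary amine: a trivalent nitrogen with no H, bonded to three carbons.
The molecule carries 2 separate instances of a dimethylamino group (-N(CH3)2) meeting every constraint; each maps to a distinct set of atoms, giving 2 matches.

2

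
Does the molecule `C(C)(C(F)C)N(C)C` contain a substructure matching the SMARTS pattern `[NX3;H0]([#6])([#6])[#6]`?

The pattern [NX3;H0]([#6])([#6])[#6] describes a trivalent nitrogen with no H, bonded to three carbons — a tertiary amine.
The molecule carries a dimethylamino group (-N(CH3)2), whose atoms satisfy every constraint of the query, so the pattern matches.

Yes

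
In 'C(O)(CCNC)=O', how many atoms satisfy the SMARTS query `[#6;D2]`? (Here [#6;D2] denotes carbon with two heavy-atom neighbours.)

Check the 7 heavy atoms by environment: 2× C (D2) → match; 1× N (D2) → no; 1× C (D1) → no; 1× C (D3) → no; 2× O (D1) → no.
That gives 2 matching atoms.

2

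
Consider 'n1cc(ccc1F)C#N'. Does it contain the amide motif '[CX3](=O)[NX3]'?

No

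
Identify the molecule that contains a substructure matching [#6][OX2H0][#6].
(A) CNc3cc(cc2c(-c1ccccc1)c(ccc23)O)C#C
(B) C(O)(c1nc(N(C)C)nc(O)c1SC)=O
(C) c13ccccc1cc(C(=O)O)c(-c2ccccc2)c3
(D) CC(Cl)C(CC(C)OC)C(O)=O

D

[#6][OX2H0][#6] describes an aliphatic oxygen bridging two carbons with no H on the oxygen (an ether).
(A) has a hydroxyl group (-OH) but the oxygen has H1, not H0 bridging two carbons.
(B) has a hydroxyl group (-OH) but the oxygen has H1, not H0 bridging two carbons.
(C) has a carboxylic acid group (-C(=O)OH) but the -OH oxygen has H1; the =O is OX1, not OX2.
(D) contains a methoxy ether (-OCH3), which satisfies every atom and bond constraint.
So the answer is (D).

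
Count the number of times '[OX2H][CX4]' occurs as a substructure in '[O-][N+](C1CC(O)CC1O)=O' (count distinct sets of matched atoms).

[OX2H][CX4] is the SMARTS for an aliphatic alcohol: a hydroxyl oxygen bound to an sp3 (X4) carbon.
The molecule carries 2 separate instances of a hydroxyl group (-OH) meeting every constraint; each maps to a distinct set of atoms, giving 2 matches.

2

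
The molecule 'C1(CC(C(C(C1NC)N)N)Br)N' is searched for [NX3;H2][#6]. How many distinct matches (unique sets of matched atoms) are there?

[NX3;H2][#6] is the SMARTS for a primary amine: a trivalent nitrogen with two H attached to carbon.
The molecule carries 3 separate instances of a primary amino group (-NH2) meeting every constraint; each maps to a distinct set of atoms, giving 3 matches.

3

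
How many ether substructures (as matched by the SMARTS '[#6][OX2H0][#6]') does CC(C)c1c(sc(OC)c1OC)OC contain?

[#6][OX2H0][#6] is the SMARTS for an ether: an aliphatic oxygen bridging two carbons with no H on the oxygen.
The molecule carries 3 separate instances of a methoxy ether (-OCH3) meeting every constraint; each maps to a distinct set of atoms, giving 3 matches.

3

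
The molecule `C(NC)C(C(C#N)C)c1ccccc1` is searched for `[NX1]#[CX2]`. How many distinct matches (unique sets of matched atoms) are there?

1

[NX1]#[CX2] is the SMARTS for a nitrile: a nitrogen triple-bonded to a two-connected carbon.
Exactly one fragment in the molecule meets all constraints, giving 1 match.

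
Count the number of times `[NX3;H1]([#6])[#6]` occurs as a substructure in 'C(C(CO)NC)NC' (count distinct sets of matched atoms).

2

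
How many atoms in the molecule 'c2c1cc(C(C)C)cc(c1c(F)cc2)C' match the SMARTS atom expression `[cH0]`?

5

The query [cH0] means: aromatic carbon with no attached hydrogen (substituted or ring-fusion).
Check the 15 heavy atoms by environment: 5× c (aromatic, H0) → match; 5× c (aromatic, H1) → no; 1× C (H1) → no; 3× C (H3) → no; 1× F (H0) → no.
That gives 5 matching atoms.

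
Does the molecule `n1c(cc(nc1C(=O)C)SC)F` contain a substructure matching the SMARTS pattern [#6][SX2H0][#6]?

Yes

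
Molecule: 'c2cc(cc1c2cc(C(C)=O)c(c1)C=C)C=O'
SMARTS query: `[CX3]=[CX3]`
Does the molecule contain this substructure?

The pattern [CX3]=[CX3] describes a non-aromatic C=C double bond between two sp2 carbons — an alkene.
The molecule carries a vinyl group (-CH=CH2), whose atoms satisfy every constraint of the query, so the pattern matches.

Yes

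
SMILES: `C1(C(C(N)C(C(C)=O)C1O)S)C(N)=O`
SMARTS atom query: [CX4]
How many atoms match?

6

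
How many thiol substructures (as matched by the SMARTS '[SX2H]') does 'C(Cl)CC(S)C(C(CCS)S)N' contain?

[SX2H] is the SMARTS for a thiol: an aliphatic sulfur with two connections, one being H.
The molecule carries 3 separate instances of a thiol (-SH) meeting every constraint; each maps to a distinct set of atoms, giving 3 matches.

3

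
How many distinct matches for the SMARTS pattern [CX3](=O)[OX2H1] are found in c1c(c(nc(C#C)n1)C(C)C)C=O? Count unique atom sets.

0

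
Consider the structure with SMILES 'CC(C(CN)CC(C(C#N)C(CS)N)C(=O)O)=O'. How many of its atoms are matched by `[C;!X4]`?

3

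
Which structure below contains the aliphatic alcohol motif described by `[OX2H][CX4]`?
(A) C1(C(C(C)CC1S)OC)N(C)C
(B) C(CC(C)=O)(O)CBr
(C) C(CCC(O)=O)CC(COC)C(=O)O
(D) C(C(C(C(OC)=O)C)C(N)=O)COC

B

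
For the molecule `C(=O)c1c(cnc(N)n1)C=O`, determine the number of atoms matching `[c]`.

Check the 11 heavy atoms by environment: 2× n (aromatic) → no; 4× c (aromatic) → match; 2× C → no; 2× O → no; 1× N → no.
That gives 4 matching atoms.

4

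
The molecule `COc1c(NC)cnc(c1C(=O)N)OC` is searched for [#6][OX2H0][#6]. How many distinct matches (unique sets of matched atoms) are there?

2

[#6][OX2H0][#6] is the SMARTS for an ether: an aliphatic oxygen bridging two carbons with no H on the oxygen.
The molecule carries 2 separate instances of a methoxy ether (-OCH3) meeting every constraint; each maps to a distinct set of atoms, giving 2 matches.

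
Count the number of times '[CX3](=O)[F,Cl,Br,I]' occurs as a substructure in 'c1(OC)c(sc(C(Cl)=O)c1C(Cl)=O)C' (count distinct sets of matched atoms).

[CX3](=O)[F,Cl,Br,I] is the SMARTS for an acyl halide: a carbonyl carbon bonded to a halogen.
The molecule carries 2 separate instances of an acyl chloride (-C(=O)Cl) meeting every constraint; each maps to a distinct set of atoms, giving 2 matches.

2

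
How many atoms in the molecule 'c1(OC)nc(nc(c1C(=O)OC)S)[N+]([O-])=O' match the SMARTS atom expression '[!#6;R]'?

2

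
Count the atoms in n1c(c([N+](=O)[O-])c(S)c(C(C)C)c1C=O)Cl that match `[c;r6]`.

5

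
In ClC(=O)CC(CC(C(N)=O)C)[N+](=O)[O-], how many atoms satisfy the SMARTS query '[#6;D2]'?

2

The query [#6;D2] means: any carbon bonded to exactly two heavy atoms.
Check the 14 heavy atoms by environment: 2× C (D2) → match; 4× C (D3) → no; 1× C (D1) → no; 1× N (charge +1, D3) → no; 1× O (charge -1, D1) → no; 3× O (D1) → no; 1× N (D1) → no; 1× Cl (D1) → no.
That gives 2 matching atoms.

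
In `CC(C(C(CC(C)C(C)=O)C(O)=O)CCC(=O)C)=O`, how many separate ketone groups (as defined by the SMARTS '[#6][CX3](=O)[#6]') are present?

3

[#6][CX3](=O)[#6] is the SMARTS for a ketone: a carbonyl carbon (no H) flanked by two carbons.
The molecule carries 3 separate instances of an acetyl/ketone group (-C(=O)CH3) meeting every constraint; each maps to a distinct set of atoms, giving 3 matches.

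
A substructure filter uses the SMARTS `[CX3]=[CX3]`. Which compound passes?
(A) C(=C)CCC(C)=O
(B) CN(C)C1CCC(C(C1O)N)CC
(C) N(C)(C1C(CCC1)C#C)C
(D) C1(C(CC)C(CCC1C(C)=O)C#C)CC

A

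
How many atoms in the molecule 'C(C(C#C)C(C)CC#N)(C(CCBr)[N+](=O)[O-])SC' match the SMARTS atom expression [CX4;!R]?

The query [CX4;!R] means: aliphatic carbon with four total connections, not in a ring.
Check the 18 heavy atoms by environment: 9× C (X4, acyclic) → match; 1× Br (X1, acyclic) → no; 1× S (X2, acyclic) → no; 3× C (X2, acyclic) → no; 1× N (charge +1, X3, acyclic) → no; 1× O (charge -1, X1, acyclic) → no; 1× O (X1, acyclic) → no; 1× N (X1, acyclic) → no.
That gives 9 matching atoms.

9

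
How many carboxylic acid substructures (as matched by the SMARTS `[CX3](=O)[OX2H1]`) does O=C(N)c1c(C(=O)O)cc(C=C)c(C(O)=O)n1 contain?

2

[CX3](=O)[OX2H1] is the SMARTS for a carboxylic acid: an sp2 carbon double-bonded to O and single-bonded to an -OH oxygen.
The molecule carries 2 separate instances of a carboxylic acid group (-C(=O)OH) meeting every constraint; each maps to a distinct set of atoms, giving 2 matches.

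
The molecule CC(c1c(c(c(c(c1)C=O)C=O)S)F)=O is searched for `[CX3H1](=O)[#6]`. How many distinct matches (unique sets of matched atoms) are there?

2

[CX3H1](=O)[#6] is the SMARTS for an aldehyde: an sp2 carbon with one H, double-bonded to O and single-bonded to carbon.
The molecule carries 2 separate instances of an aldehyde (-CHO) meeting every constraint; each maps to a distinct set of atoms, giving 2 matches.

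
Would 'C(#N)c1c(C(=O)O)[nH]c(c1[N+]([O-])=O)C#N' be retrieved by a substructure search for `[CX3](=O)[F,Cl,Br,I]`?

The pattern [CX3](=O)[F,Cl,Br,I] describes a carbonyl carbon bonded to a halogen — an acyl halide.
The closest candidate here is a carboxylic acid group (-C(=O)OH), but the carbonyl is bonded to -OH, not to a halogen. No other fragment satisfies the full query, so there is no match.

No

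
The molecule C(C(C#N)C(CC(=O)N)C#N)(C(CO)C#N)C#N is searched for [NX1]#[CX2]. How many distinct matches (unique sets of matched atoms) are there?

4

[NX1]#[CX2] is the SMARTS for a nitrile: a nitrogen triple-bonded to a two-connected carbon.
The molecule carries 4 separate instances of a nitrile (-C#N) meeting every constraint; each maps to a distinct set of atoms, giving 4 matches.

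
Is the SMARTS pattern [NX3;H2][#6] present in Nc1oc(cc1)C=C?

The pattern [NX3;H2][#6] describes a trivalent nitrogen with two H attached to carbon — a primary amine.
The molecule carries a primary amino group (-NH2), whose atoms satisfy every constraint of the query, so the pattern matches.

Yes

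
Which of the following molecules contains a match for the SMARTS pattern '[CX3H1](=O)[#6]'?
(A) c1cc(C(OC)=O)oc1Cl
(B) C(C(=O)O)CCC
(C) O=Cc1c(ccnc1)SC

C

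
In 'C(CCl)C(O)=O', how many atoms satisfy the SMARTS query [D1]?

3

The query [D1] means: atom with exactly one heavy-atom neighbour (degree 1).
Check the 6 heavy atoms by environment: 2× C (D2) → no; 1× C (D3) → no; 2× O (D1) → match; 1× Cl (D1) → match.
Summing the matching environments: 2 + 1 = 3 matching atoms.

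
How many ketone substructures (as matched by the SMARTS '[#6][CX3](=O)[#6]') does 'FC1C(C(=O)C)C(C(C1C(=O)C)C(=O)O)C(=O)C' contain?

3

[#6][CX3](=O)[#6] is the SMARTS for a ketone: a carbonyl carbon (no H) flanked by two carbons.
The molecule carries 3 separate instances of an acetyl/ketone group (-C(=O)CH3) meeting every constraint; each maps to a distinct set of atoms, giving 3 matches.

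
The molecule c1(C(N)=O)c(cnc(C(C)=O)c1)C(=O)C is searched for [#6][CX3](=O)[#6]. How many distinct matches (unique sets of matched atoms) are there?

2

[#6][CX3](=O)[#6] is the SMARTS for a ketone: a carbonyl carbon (no H) flanked by two carbons.
The molecule carries 2 separate instances of an acetyl/ketone group (-C(=O)CH3) meeting every constraint; each maps to a distinct set of atoms, giving 2 matches.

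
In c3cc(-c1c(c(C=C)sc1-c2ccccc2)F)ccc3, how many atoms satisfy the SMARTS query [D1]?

2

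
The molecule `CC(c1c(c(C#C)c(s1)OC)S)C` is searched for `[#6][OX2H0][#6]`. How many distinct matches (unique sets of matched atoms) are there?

1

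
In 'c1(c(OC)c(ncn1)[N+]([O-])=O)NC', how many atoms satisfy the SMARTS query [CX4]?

2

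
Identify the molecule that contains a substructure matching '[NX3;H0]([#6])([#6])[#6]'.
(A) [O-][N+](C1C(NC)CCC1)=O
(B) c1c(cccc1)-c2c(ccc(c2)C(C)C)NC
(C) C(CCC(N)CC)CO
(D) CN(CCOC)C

[NX3;H0]([#6])([#6])[#6] describes a trivalent nitrogen with no H, bonded to three carbons (a tertiary amine).
(A) has an N-methylamino group (-NHCH3) but the nitrogen still has one H (H1), not H0.
(B) has an N-methylamino group (-NHCH3) but the nitrogen still has one H (H1), not H0.
(C) has a primary amino group (-NH2) but the nitrogen has H2, not H0 with three carbons.
(D) contains a dimethylamino group (-N(CH3)2), which satisfies every atom and bond constraint.
So the answer is (D).

D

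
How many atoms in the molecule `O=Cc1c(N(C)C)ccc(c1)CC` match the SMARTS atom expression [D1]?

Check the 13 heavy atoms by environment: 3× c (aromatic, D3) → no; 3× c (aromatic, D2) → no; 1× N (D3) → no; 3× C (D1) → match; 2× C (D2) → no; 1× O (D1) → match.
Summing the matching environments: 3 + 1 = 4 matching atoms.

4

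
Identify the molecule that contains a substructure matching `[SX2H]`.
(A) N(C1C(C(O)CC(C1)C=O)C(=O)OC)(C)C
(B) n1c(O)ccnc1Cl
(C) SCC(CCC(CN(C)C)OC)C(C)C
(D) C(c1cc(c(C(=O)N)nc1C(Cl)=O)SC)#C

C

[SX2H] describes an aliphatic sulfur with two connections, one being H (a thiol).
(A) has a hydroxyl group (-OH) but it is an -OH, not an -SH.
(B) has a hydroxyl group (-OH) but it is an -OH, not an -SH.
(C) contains a thiol (-SH), which satisfies every atom and bond constraint.
(D) has a methylthio ether (-SCH3) but the sulfur has H0 (bonded to two carbons), not H1.
So the answer is (C).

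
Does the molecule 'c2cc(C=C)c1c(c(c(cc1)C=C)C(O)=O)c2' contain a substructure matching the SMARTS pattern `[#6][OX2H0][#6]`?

No

The pattern [#6][OX2H0][#6] describes an aliphatic oxygen bridging two carbons with no H on the oxygen — an ether.
The closest candidate here is a carboxylic acid group (-C(=O)OH), but the -OH oxygen has H1; the =O is OX1, not OX2. No other fragment satisfies the full query, so there is no match.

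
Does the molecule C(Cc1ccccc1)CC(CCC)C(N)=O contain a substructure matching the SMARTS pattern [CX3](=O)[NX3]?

The pattern [CX3](=O)[NX3] describes a carbonyl carbon bonded to a trivalent nitrogen — an amide.
The molecule carries a primary amide (-C(=O)NH2), whose atoms satisfy every constraint of the query, so the pattern matches.

Yes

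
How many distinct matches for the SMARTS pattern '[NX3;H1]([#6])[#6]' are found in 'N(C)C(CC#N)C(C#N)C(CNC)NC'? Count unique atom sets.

3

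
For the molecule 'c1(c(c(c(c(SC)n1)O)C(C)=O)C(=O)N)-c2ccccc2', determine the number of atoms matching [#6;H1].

5

The query [#6;H1] means: any carbon bearing exactly one hydrogen.
Check the 21 heavy atoms by environment: 1× n (aromatic, H0) → no; 6× c (aromatic, H0) → no; 1× O (H1) → no; 2× C (H0) → no; 2× O (H0) → no; 2× C (H3) → no; 5× c (aromatic, H1) → match; 1× S (H0) → no; 1× N (H2) → no.
That gives 5 matching atoms.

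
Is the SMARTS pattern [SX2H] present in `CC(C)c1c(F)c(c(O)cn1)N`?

No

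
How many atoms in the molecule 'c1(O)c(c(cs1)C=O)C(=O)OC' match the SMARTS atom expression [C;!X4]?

The query [C;!X4] means: aliphatic carbon that does not have four total connections.
Check the 12 heavy atoms by environment: 1× s (aromatic, X2) → no; 4× c (aromatic, X3) → no; 2× C (X3) → match; 2× O (X1) → no; 2× O (X2) → no; 1× C (X4) → no.
That gives 2 matching atoms.

2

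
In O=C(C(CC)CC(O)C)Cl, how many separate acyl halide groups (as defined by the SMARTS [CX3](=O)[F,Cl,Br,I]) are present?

[CX3](=O)[F,Cl,Br,I] is the SMARTS for an acyl halide: a carbonyl carbon bonded to a halogen.
Exactly one fragment in the molecule meets all constraints, giving 1 match.

1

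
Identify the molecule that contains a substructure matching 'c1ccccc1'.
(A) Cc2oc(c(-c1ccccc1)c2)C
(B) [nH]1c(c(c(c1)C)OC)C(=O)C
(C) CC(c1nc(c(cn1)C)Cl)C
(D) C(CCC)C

c1ccccc1 describes six aromatic carbons in a ring (a benzene ring).
(A) contains a phenyl ring, which satisfies every atom and bond constraint.
(B) has a methyl group (-CH3) but no six-membered all-carbon aromatic ring is present.
(C) has a methyl group (-CH3) but no six-membered all-carbon aromatic ring is present.
(D) has a methyl group (-CH3) but no six-membered all-carbon aromatic ring is present.
So the answer is (A).

A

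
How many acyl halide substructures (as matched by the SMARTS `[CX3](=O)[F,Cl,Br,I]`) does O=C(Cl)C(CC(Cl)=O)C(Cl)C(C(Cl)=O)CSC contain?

[CX3](=O)[F,Cl,Br,I] is the SMARTS for an acyl halide: a carbonyl carbon bonded to a halogen.
The molecule carries 3 separate instances of an acyl chloride (-C(=O)Cl) meeting every constraint; each maps to a distinct set of atoms, giving 3 matches.

3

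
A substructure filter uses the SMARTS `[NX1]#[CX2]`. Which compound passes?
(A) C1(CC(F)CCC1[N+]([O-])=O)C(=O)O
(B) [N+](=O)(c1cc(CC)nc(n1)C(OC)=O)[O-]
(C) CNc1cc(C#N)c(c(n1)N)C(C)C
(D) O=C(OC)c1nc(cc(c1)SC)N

C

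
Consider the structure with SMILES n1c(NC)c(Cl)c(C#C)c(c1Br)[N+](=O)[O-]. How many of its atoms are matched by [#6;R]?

The query [#6;R] means: carbon that is part of a ring.
Check the 15 heavy atoms by environment: 1× n (aromatic, in 6-ring) → no; 5× c (aromatic, in 6-ring) → match; 1× Br (acyclic) → no; 1× Cl (acyclic) → no; 3× C (acyclic) → no; 1× N (acyclic) → no; 1× N (charge +1, acyclic) → no; 1× O (charge -1, acyclic) → no; 1× O (acyclic) → no.
That gives 5 matching atoms.

5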